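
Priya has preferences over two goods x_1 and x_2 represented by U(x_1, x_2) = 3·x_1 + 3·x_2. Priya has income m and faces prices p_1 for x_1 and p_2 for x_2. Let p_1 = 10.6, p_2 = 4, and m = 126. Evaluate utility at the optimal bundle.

Perfect substitutes: compare marginal utility per dollar. 3/p_1 vs 3/p_2 → 0.283 vs 0.75.
x_2 gives more utility per dollar, so spend all income on x_2: x_2* = m/p_2, x_1* = 0.
Numerically: x_1* = 0, x_2* = 31.5.
Utility at the optimum: U(0, 31.5) = 94.5.

V = 94.5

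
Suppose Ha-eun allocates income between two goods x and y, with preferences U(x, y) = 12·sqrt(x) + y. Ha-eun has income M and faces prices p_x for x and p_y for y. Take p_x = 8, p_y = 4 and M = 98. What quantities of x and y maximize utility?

MU_x = 6/√x, MU_y = 1. Tangency: 6/√x = p_x/p_y.
Solve: √x = 6·p_y/p_x, so x*(p_x,p_y) = (6·p_y/p_x)², and y* = (M − p_x·x*)/p_y.
Plugging in: x* = (6·4/8)² = 9, y* = 6.5.

x* = 9, y* = 6.5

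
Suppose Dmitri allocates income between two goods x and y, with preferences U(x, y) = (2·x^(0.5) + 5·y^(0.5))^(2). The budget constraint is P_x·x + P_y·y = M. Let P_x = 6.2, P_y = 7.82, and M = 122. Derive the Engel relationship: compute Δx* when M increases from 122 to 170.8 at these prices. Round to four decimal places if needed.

Δx* = 1.3217

Substitute y = (y/x)·x into the budget: x* = M/(P_x + P_y·(y/x)).
Numerically y/x = 3.928709, so x* = 122/(6.2 + 7.82·3.928709) = 3.3042.
At M' = 170.8: x* = 4.6259. Change: 4.6259 − 3.3042 = 1.3217.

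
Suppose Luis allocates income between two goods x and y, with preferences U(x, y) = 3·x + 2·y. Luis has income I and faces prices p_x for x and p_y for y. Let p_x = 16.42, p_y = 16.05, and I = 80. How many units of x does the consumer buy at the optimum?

Linear utility — the consumer picks whichever good has higher MU/price: 3/16.42 = 0.1827 vs 2/16.05 = 0.1246.
x gives more utility per dollar, so spend all income on x: x* = I/p_x, y* = 0.
Numerically: x* = 4.8721, y* = 0.

x* = 4.8721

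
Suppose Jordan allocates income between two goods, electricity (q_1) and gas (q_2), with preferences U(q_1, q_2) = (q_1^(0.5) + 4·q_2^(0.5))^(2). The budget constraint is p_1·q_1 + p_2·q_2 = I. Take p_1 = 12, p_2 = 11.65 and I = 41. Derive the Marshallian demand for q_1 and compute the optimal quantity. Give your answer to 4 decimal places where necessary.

From the CES first-order condition, (1/4)·(q_2/q_1)^(0.5) = p_1/p_2.
Solve for the ratio: q_2/q_1 = [4·p_1/p_2]^(2).
Substitute q_2 = (q_2/q_1)·q_1 into the budget: q_1* = I/(p_1 + p_2·(q_2/q_1)).
Numerically q_2/q_1 = 16.975815, so q_1* = 41/(12 + 11.65·16.975815) = 0.1955.

q_1* = 0.1955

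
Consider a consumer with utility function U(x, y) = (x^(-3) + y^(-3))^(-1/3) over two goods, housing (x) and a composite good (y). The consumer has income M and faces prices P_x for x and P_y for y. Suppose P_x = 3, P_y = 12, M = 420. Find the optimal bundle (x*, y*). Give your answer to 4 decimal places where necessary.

x* = 36.5685, y* = 25.8579

With the ratio pinned down, the budget gives x* = M/(P_x + P_y·(y/x)) and y* = (y/x)·x*.
Numerically y/x = 0.707107, so x* = 420/(3 + 12·0.707107) = 36.5685 and y* = 0.707107·36.5685 = 25.8579.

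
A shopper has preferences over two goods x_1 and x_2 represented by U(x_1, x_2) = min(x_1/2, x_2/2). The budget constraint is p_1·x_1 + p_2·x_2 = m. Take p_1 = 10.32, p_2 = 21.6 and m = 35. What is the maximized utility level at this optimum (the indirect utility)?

Leontief preferences: the optimum is at the kink where x_1/2 = x_2/2, i.e. x_2 = x_1.
Budget: p_1·x_1 + p_2·x_1 = m, so (2·p_1 + 2·p_2)·x_1 = 2·m.
Demand: x_1*(p_1,p_2,m) = 2·m/(2·p_1 + 2·p_2), x_2* = 2·m/(2·p_1 + 2·p_2).
Here 2·10.32 + 2·21.6 = 63.84, giving x_1* = 1.0965 and x_2* = 1.0965.
Utility at the optimum: U(1.0965, 1.0965) = 0.5482.

V = 0.5482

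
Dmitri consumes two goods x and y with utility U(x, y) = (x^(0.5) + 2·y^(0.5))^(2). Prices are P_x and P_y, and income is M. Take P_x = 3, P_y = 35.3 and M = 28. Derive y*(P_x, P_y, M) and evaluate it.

MU_x ∝ x^(-0.5), MU_y ∝ 2·y^(-0.5), so MRS = (1/2)·(y/x)^(0.5) = P_x/P_y.
Solve for the ratio: y/x = [2·P_x/P_y]^(2).
With the ratio pinned down, the budget gives x* = M/(P_x + P_y·(y/x)) and y* = (y/x)·x*.
Numerically y/x = 0.02889, so x* = 28/(3 + 35.3·0.02889) = 6.9655 and y* = 0.02889·6.9655 = 0.2012.

y* = 0.2012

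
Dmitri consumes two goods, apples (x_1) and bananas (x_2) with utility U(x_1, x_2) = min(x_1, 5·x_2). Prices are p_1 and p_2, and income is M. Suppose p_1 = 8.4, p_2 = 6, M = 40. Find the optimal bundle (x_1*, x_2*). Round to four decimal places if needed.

Demand: x_1*(p_1,p_2,M) = 5·M/(5·p_1 + p_2), x_2* = M/(5·p_1 + p_2).
Here 5·8.4 + 6 = 48, giving x_1* = 4.1667 and x_2* = 0.8333.

x_1* = 4.1667, x_2* = 0.8333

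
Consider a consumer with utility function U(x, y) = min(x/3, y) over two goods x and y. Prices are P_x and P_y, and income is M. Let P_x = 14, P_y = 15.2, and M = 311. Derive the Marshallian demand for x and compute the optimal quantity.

x* = 16.3112

With perfect complements, no substitution: consume in ratio x:y = 3:1.
Budget: P_x·x + P_y·(1/3)·x = M, so (3·P_x + P_y)·x = 3·M.
Demand: x*(P_x,P_y,M) = 3·M/(3·P_x + P_y), y* = M/(3·P_x + P_y).
Here 3·14 + 15.2 = 57.2, giving x* = 16.3112.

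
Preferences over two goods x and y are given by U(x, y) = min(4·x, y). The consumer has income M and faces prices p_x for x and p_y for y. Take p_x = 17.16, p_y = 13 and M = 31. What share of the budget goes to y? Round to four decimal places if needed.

Leontief preferences: the optimum is at the kink where x/1 = y/4, i.e. y = 4·x.
Budget: p_x·x + p_y·4·x = M, so (p_x + 4·p_y)·x = M.
Demand: x*(p_x,p_y,M) = M/(p_x + 4·p_y), y* = 4·M/(p_x + 4·p_y).
Here 17.16 + 4·13 = 69.16, giving x* = 0.4482 and y* = 1.7929.
Expenditure on y: 13·1.7929 = 23.3083; share = 0.7519.

share on y = 0.7519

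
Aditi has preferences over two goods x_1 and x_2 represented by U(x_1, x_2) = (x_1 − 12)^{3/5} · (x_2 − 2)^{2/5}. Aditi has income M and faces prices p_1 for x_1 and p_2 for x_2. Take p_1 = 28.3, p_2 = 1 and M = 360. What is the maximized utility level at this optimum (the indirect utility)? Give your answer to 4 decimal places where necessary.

V = 1.2632

Substituting into the budget: x_1* = 12 + 0.6·(M − 12·p_1 − 2·p_2)/p_1, and x_2* = 2 + 0.4·(…)/p_2.
Discretionary income = 360 − 12·28.3 − 2·1 = 18.4; x_1* = 12 + 0.6·18.4/28.3 = 12.3901; x_2* = 2 + 0.4·18.4/1 = 9.36.
Utility at the optimum: U(12.3901, 9.36) = 1.2632.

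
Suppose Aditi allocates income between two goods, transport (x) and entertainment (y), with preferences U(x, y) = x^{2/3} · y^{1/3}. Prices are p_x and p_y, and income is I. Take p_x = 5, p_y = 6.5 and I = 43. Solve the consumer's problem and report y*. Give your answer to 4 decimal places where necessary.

MU_x/MU_y = (2/3·y)/(1/3·x); tangency sets this equal to p_x/p_y.
So 2/3·p_y·y = 1/3·p_x·x; combined with the budget, a share 2/3 of income goes to x.
Demand: x*(p_x,p_y,I) = 2/3·I/p_x and y* = 1/3·I/p_y.
At p_x=5, p_y=6.5, I=43: y* = 1/3·43/6.5 = 2.2051.

y* = 2.2051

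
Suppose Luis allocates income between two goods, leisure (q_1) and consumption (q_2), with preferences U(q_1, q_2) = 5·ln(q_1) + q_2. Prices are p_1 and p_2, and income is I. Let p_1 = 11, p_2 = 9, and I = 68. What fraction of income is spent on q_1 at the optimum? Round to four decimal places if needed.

MU_q_1 = 5/q_1, MU_q_2 = 1. Tangency: 5/q_1 = p_1/p_2.
So q_1*(p_1,p_2) = 5·p_2/p_1, independent of income; and q_2* = (I − 5·p_2)/p_2.
At the given prices: q_1* = 5·9/11 = 4.0909, and q_2* = 2.5556.
Expenditure on q_1: 11·4.0909 = 45; share = 0.6618.

share on q_1 = 0.6618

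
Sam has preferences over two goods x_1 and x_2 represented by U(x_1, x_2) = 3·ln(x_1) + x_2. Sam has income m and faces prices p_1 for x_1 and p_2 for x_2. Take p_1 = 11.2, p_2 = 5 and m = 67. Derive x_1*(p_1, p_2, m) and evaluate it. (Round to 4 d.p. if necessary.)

MU_x_1 = 3/x_1, MU_x_2 = 1. Tangency: 3/x_1 = p_1/p_2.
So x_1*(p_1,p_2) = 3·p_2/p_1, independent of income; and x_2* = (m − 3·p_2)/p_2.
At the given prices: x_1* = 3·5/11.2 = 1.3393.

x_1* = 1.3393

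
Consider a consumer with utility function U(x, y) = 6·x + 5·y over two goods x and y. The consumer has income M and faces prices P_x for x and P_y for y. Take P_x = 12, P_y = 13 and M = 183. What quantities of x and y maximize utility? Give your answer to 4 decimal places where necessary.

x gives more utility per dollar, so spend all income on x: x* = M/P_x, y* = 0.
Numerically: x* = 15.25, y* = 0.

x* = 15.25, y* = 0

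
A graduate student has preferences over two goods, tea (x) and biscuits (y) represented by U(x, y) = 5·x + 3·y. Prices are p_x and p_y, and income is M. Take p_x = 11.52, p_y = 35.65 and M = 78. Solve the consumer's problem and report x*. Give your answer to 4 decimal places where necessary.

x* = 6.7708

Perfect substitutes: compare marginal utility per dollar. 5/p_x vs 3/p_y → 0.434 vs 0.0842.
x gives more utility per dollar, so spend all income on x: x* = M/p_x, y* = 0.
Numerically: x* = 6.7708, y* = 0.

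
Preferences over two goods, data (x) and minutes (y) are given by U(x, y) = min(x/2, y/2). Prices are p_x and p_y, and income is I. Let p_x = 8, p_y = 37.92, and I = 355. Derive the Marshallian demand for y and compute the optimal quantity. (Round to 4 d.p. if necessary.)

Leontief preferences: the optimum is at the kink where x/2 = y/2, i.e. y = x.
Budget: p_x·x + p_y·x = I, so (2·p_x + 2·p_y)·x = 2·I.
Demand: x*(p_x,p_y,I) = 2·I/(2·p_x + 2·p_y), y* = 2·I/(2·p_x + 2·p_y).
Here 2·8 + 2·37.92 = 91.84, giving y* = 7.7308.

y* = 7.7308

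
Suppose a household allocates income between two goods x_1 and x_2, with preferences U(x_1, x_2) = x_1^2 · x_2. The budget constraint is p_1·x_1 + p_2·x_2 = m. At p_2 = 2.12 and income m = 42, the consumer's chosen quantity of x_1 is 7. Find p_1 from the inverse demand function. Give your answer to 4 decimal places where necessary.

p_1 = 4

The MRS is 2·x_2/x_1. Set MRS = p_1/p_2.
Rearranging, p_2·x_2 = (1/2)·p_1·x_1. Substituting into the budget gives p_1·x_1·(1 + (1/2)) = m.
Demand: x_1*(p_1,p_2,m) = 2/3·m/p_1 and x_2* = 1/3·m/p_2.
Set x_1* = 7 in the demand function and solve for p_1: p_1 = 4.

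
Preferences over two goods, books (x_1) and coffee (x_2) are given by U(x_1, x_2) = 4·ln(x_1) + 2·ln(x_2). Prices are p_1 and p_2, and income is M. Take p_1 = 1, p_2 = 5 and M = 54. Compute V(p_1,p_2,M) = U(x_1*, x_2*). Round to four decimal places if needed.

V = 16.8959

The MRS is 2·x_2/x_1. Set MRS = p_1/p_2.
Rearranging, p_2·x_2 = (1/2)·p_1·x_1. Substituting into the budget gives p_1·x_1·(1 + (1/2)) = M.
Demand: x_1*(p_1,p_2,M) = 2/3·M/p_1 and x_2* = 1/3·M/p_2.
At p_1=1, p_2=5, M=54: x_1* = 2/3·54/1 = 36, x_2* = 3.6.
Utility at the optimum: U(36, 3.6) = 16.8959.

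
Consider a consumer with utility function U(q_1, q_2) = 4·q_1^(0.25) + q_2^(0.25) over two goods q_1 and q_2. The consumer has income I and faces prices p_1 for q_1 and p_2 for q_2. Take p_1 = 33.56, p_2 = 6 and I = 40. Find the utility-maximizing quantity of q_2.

MU_q_1 ∝ 4·q_1^(-0.75), MU_q_2 ∝ q_2^(-0.75), so MRS = 4·(q_2/q_1)^(0.75) = p_1/p_2.
Hence q_2/q_1 = ((1/4)·p_1/p_2)^(1/(0.75)), i.e. raised to the 4/3 power.
Substitute q_2 = (q_2/q_1)·q_1 into the budget: q_1* = I/(p_1 + p_2·(q_2/q_1)).
Numerically q_2/q_1 = 1.563679, so q_1* = 40/(33.56 + 6·1.563679) = 0.9315 and q_2* = 1.563679·0.9315 = 1.4565.

q_2* = 1.4565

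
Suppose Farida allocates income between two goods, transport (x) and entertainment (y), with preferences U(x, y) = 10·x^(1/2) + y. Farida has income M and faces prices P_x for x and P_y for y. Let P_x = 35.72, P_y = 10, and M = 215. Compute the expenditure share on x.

share on x = 0.3255

Utility is quasi-linear in y; the FOC for x is 5/√x = P_x/P_y.
Thus x* = (5·P_y/P_x)² — independent of M — with the rest of income spent on y.
Plugging in: x* = (5·10/35.72)² = 1.9594, y* = 14.5011.
Expenditure on x: 35.72·1.9594 = 69.9888; share = 0.3255.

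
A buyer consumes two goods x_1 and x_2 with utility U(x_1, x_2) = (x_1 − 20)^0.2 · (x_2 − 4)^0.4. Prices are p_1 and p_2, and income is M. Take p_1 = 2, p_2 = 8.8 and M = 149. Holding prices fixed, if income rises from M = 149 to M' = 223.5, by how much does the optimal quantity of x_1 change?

Substituting into the budget: x_1* = 20 + 1/3·(M − 20·p_1 − 4·p_2)/p_1, and x_2* = 4 + 2/3·(…)/p_2.
Discretionary income = 149 − 20·2 − 4·8.8 = 73.8; x_1* = 20 + 1/3·73.8/2 = 32.3.
At M' = 223.5: x_1* = 44.7167. Change: 44.7167 − 32.3 = 12.4167.

Δx_1* = 12.4167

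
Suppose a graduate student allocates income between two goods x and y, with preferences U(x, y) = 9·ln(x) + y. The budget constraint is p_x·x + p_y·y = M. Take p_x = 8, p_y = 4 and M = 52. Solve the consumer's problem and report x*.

MU_x = 9/x, MU_y = 1. Tangency: 9/x = p_x/p_y.
So x*(p_x,p_y) = 9·p_y/p_x, independent of income; and y* = (M − 9·p_y)/p_y.
At the given prices: x* = 9·4/8 = 4.5.

x* = 4.5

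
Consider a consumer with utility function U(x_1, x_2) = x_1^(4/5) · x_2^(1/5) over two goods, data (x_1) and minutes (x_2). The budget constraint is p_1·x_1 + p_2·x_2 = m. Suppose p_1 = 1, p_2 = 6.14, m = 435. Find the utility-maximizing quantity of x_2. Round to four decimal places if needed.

x_2* = 14.1694

Tangency: MRS = 4·x_2/x_1 = p_1/p_2.
So 0.8·p_2·x_2 = 0.2·p_1·x_1; combined with the budget, a share 0.8 of income goes to x_1.
Demand: x_1*(p_1,p_2,m) = 0.8·m/p_1 and x_2* = 0.2·m/p_2.
At p_1=1, p_2=6.14, m=435: x_2* = 0.2·435/6.14 = 14.1694.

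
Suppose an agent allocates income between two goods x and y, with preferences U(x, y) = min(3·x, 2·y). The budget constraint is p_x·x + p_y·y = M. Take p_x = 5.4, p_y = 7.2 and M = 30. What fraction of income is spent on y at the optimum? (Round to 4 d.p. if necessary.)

Leontief preferences: the optimum is at the kink where x/2 = y/3, i.e. y = (3/2)·x.
Budget: p_x·x + p_y·(3/2)·x = M, so (2·p_x + 3·p_y)·x = 2·M.
Demand: x*(p_x,p_y,M) = 2·M/(2·p_x + 3·p_y), y* = 3·M/(2·p_x + 3·p_y).
Here 2·5.4 + 3·7.2 = 32.4, giving x* = 1.8519 and y* = 2.7778.
Expenditure on y: 7.2·2.7778 = 20; share = 0.6667.

share on y = 0.6667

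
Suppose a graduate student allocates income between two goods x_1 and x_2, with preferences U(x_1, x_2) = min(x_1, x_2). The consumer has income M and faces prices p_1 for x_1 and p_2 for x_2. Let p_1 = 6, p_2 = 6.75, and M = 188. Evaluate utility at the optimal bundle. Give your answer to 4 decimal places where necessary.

Leontief preferences: the optimum is at the kink where x_1/1 = x_2/1, i.e. x_2 = x_1.
Budget: p_1·x_1 + p_2·x_1 = M, so (p_1 + p_2)·x_1 = M.
Demand: x_1*(p_1,p_2,M) = M/(p_1 + p_2), x_2* = M/(p_1 + p_2).
Here 6 + 6.75 = 12.75, giving x_1* = 14.7451 and x_2* = 14.7451.
Utility at the optimum: U(14.7451, 14.7451) = 14.7451.

V = 14.7451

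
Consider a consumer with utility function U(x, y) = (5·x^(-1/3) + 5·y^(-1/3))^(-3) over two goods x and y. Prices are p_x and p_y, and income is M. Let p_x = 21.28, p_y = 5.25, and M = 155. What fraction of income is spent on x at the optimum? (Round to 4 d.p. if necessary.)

From the CES first-order condition, (y/x)^(4/3) = p_x/p_y.
Hence y/x = (p_x/p_y)^(1/(4/3)), i.e. raised to the 0.75 power.
With the ratio pinned down, the budget gives x* = M/(p_x + p_y·(y/x)) and y* = (y/x)·x*.
Numerically y/x = 2.856665, so x* = 155/(21.28 + 5.25·2.856665) = 4.2726 and y* = 2.856665·4.2726 = 12.2054.
Expenditure on x: 21.28·4.2726 = 90.9214; share = 0.5866.

share on x = 0.5866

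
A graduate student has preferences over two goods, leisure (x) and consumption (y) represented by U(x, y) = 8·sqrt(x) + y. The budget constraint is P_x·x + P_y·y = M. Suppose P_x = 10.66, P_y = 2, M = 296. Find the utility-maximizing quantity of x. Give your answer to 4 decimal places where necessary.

MU_x = 4/√x, MU_y = 1. Tangency: 4/√x = P_x/P_y.
Thus x* = (4·P_y/P_x)² — independent of M — with the rest of income spent on y.
Plugging in: x* = (4·2/10.66)² = 0.5632.

x* = 0.5632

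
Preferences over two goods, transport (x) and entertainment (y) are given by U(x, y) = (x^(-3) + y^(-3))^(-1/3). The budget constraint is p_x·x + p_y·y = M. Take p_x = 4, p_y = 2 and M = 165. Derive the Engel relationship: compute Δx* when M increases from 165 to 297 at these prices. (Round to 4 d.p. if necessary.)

MRS = MU_x/MU_y = (y/x)^(4). Set equal to p_x/p_y.
Hence y/x = (p_x/p_y)^(1/(4)), i.e. raised to the 0.25 power.
Substitute y = (y/x)·x into the budget: x* = M/(p_x + p_y·(y/x)).
Numerically y/x = 1.189207, so x* = 165/(4 + 2·1.189207) = 25.8685.
At M' = 297: x* = 46.5633. Change: 46.5633 − 25.8685 = 20.6948.

Δx* = 20.6948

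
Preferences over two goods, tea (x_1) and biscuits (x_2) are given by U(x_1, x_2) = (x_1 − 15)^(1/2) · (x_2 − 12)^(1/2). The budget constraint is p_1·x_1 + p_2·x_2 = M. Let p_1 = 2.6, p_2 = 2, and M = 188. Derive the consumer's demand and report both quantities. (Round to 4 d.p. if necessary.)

x_1* = 39.0385, x_2* = 43.25

Let x_1' = x_1−15, x_2' = x_2−12. MRS = x_2'/x_1' = p_1/p_2.
Substituting into the budget: x_1* = 15 + 0.5·(M − 15·p_1 − 12·p_2)/p_1, and x_2* = 12 + 0.5·(…)/p_2.
Discretionary income = 188 − 15·2.6 − 12·2 = 125; x_1* = 15 + 0.5·125/2.6 = 39.0385; x_2* = 12 + 0.5·125/2 = 43.25.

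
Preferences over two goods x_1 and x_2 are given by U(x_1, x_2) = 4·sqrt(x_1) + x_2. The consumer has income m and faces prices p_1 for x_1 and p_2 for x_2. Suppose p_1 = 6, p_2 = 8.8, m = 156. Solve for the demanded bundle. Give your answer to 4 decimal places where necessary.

Utility is quasi-linear in x_2; the FOC for x_1 is 2/√x_1 = p_1/p_2.
Solve: √x_1 = 2·p_2/p_1, so x_1*(p_1,p_2) = (2·p_2/p_1)², and x_2* = (m − p_1·x_1*)/p_2.
Plugging in: x_1* = (2·8.8/6)² = 8.6044, x_2* = 11.8606.

x_1* = 8.6044, x_2* = 11.8606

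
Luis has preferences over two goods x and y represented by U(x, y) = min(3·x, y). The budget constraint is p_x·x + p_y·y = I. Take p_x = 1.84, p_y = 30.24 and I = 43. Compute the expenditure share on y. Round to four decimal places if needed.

Demand: x*(p_x,p_y,I) = I/(p_x + 3·p_y), y* = 3·I/(p_x + 3·p_y).
Here 1.84 + 3·30.24 = 92.56, giving x* = 0.4646 and y* = 1.3937.
Expenditure on y: 30.24·1.3937 = 42.1452; share = 0.9801.

share on y = 0.9801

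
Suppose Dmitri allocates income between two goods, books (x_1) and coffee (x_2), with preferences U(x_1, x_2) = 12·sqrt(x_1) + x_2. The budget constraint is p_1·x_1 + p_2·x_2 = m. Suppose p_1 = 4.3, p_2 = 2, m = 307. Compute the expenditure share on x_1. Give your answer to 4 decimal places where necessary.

Utility is quasi-linear in x_2; the FOC for x_1 is 6/√x_1 = p_1/p_2.
Solve: √x_1 = 6·p_2/p_1, so x_1*(p_1,p_2) = (6·p_2/p_1)², and x_2* = (m − p_1·x_1*)/p_2.
Plugging in: x_1* = (6·2/4.3)² = 7.788, x_2* = 136.7558.
Expenditure on x_1: 4.3·7.788 = 33.4884; share = 0.1091.

share on x_1 = 0.1091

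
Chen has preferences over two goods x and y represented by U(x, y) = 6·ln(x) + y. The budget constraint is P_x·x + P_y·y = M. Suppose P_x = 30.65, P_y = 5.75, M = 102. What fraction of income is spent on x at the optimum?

share on x = 0.3382

So x*(P_x,P_y) = 6·P_y/P_x, independent of income; and y* = (M − 6·P_y)/P_y.
At the given prices: x* = 6·5.75/30.65 = 1.1256, and y* = 11.7391.
Expenditure on x: 30.65·1.1256 = 34.5; share = 0.3382.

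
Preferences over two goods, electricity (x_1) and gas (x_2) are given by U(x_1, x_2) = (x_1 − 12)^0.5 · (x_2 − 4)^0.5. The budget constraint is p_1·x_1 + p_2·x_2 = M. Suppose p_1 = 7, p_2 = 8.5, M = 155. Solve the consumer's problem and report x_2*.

Substituting into the budget: x_1* = 12 + 0.5·(M − 12·p_1 − 4·p_2)/p_1, and x_2* = 4 + 0.5·(…)/p_2.
Discretionary income = 155 − 12·7 − 4·8.5 = 37; x_2* = 4 + 0.5·37/8.5 = 6.1765.

x_2* = 6.1765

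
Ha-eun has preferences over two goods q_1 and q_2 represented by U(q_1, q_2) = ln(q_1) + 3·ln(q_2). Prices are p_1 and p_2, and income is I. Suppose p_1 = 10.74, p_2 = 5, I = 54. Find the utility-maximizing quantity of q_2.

MU_q_1/MU_q_2 = (q_2)/(3·q_1); tangency sets this equal to p_1/p_2.
Rearranging, p_2·q_2 = 3·p_1·q_1. Substituting into the budget gives p_1·q_1·(1 + 3) = I.
Demand: q_1*(p_1,p_2,I) = 0.25·I/p_1 and q_2* = 0.75·I/p_2.
At p_1=10.74, p_2=5, I=54: q_2* = 0.75·54/5 = 8.1.

q_2* = 8.1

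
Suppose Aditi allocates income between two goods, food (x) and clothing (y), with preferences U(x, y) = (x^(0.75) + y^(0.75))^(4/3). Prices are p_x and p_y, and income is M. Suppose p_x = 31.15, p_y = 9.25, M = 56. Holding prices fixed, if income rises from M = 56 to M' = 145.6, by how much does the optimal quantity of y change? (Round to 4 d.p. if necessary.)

Δy* = 9.4393

From the CES first-order condition, (y/x)^(0.25) = p_x/p_y.
Hence y/x = (p_x/p_y)^(1/(0.25)), i.e. raised to the 4 power.
Substitute y = (y/x)·x into the budget: x* = M/(p_x + p_y·(y/x)).
Numerically y/x = 128.607197, so x* = 56/(31.15 + 9.25·128.607197) = 0.0459 and y* = 128.607197·0.0459 = 5.8996.
At M' = 145.6: y* = 15.3389. Change: 15.3389 − 5.8996 = 9.4393.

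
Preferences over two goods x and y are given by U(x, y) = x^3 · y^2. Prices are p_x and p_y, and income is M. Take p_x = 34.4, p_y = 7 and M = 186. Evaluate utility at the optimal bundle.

The MRS is (3/2)·y/x. Set MRS = p_x/p_y.
Rearranging, p_y·y = (2/3)·p_x·x. Substituting into the budget gives p_x·x·(1 + (2/3)) = M.
Demand: x*(p_x,p_y,M) = 0.6·M/p_x and y* = 0.4·M/p_y.
At p_x=34.4, p_y=7, M=186: x* = 0.6·186/34.4 = 3.2442, y* = 10.6286.
Utility at the optimum: U(3.2442, 10.6286) = 3857.1546.

V = 3857.1546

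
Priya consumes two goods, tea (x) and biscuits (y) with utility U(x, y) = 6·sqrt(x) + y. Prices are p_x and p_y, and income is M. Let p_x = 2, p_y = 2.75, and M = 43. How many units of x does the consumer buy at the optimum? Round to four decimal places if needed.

MU_x = 3/√x, MU_y = 1. Tangency: 3/√x = p_x/p_y.
Thus x* = (3·p_y/p_x)² — independent of M — with the rest of income spent on y.
Plugging in: x* = (3·2.75/2)² = 17.0156.

x* = 17.0156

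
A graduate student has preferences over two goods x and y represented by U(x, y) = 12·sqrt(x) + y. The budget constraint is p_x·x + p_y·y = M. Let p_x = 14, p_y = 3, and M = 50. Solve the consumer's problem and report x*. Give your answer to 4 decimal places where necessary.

Utility is quasi-linear in y; the FOC for x is 6/√x = p_x/p_y.
Solve: √x = 6·p_y/p_x, so x*(p_x,p_y) = (6·p_y/p_x)², and y* = (M − p_x·x*)/p_y.
Plugging in: x* = (6·3/14)² = 1.6531.

x* = 1.6531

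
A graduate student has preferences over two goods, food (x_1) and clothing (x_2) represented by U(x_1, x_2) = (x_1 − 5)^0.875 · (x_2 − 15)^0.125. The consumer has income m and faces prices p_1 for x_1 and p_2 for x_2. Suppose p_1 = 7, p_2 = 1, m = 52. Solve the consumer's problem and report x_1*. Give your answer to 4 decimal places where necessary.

x_1* = 5.25

Let x_1' = x_1−5, x_2' = x_2−15. MRS = 7·x_2'/x_1' = p_1/p_2.
Substituting into the budget: x_1* = 5 + 0.875·(m − 5·p_1 − 15·p_2)/p_1, and x_2* = 15 + 0.125·(…)/p_2.
Discretionary income = 52 − 5·7 − 15·1 = 2; x_1* = 5 + 0.875·2/7 = 5.25.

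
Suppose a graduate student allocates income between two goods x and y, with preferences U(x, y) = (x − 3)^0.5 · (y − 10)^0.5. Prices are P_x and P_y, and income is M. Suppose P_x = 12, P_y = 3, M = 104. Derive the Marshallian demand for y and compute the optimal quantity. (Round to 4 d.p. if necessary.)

Let x' = x−3, y' = y−10. MRS = y'/x' = P_x/P_y.
After buying the subsistence bundle (3, 10), a share 0.5 of the remaining income goes to x: x* = 3 + 0.5·(M − 3P_x − 10P_y)/P_x.
Discretionary income = 104 − 3·12 − 10·3 = 38; y* = 10 + 0.5·38/3 = 16.3333.

y* = 16.3333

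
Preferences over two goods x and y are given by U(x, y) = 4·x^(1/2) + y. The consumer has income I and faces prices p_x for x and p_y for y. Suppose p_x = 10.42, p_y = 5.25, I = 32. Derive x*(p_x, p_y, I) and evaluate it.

x* = 1.0154

MU_x = 2/√x, MU_y = 1. Tangency: 2/√x = p_x/p_y.
Thus x* = (2·p_y/p_x)² — independent of I — with the rest of income spent on y.
Plugging in: x* = (2·5.25/10.42)² = 1.0154.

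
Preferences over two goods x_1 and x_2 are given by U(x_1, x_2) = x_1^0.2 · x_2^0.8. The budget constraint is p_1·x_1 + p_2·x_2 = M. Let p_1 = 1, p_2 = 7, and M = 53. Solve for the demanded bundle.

The MRS is (1/4)·x_2/x_1. Set MRS = p_1/p_2.
Rearranging, p_2·x_2 = 4·p_1·x_1. Substituting into the budget gives p_1·x_1·(1 + 4) = M.
Demand: x_1*(p_1,p_2,M) = 0.2·M/p_1 and x_2* = 0.8·M/p_2.
At p_1=1, p_2=7, M=53: x_1* = 0.2·53/1 = 10.6, x_2* = 6.0571.

x_1* = 10.6, x_2* = 6.0571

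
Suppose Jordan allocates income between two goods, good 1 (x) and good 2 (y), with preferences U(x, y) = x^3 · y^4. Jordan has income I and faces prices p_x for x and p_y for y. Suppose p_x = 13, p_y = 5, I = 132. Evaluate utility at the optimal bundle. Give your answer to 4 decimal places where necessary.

V = 4268004.7446

The MRS is (3/4)·y/x. Set MRS = p_x/p_y.
So 3·p_y·y = 4·p_x·x; combined with the budget, a share 3/7 of income goes to x.
Demand: x*(p_x,p_y,I) = 3/7·I/p_x and y* = 4/7·I/p_y.
At p_x=13, p_y=5, I=132: x* = 3/7·132/13 = 4.3516, y* = 15.0857.
Utility at the optimum: U(4.3516, 15.0857) = 4268004.7446.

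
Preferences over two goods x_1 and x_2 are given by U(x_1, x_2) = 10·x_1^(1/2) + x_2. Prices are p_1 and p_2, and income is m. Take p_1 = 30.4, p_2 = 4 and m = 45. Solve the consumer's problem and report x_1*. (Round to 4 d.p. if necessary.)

x_1* = 0.4328

Set MRS = p_1/p_2: 5·x_1^(−1/2) = p_1/p_2.
Thus x_1* = (5·p_2/p_1)² — independent of m — with the rest of income spent on x_2.
Plugging in: x_1* = (5·4/30.4)² = 0.4328.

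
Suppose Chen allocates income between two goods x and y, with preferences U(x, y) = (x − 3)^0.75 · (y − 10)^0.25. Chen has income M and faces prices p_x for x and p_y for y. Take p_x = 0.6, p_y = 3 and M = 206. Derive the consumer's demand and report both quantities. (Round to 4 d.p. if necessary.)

x* = 220.75, y* = 24.5167

This is Cobb-Douglas in (x−3, y−10): tangency gives 0.75·p_y·(y−10) = 0.25·p_x·(x−3).
Substituting into the budget: x* = 3 + 0.75·(M − 3·p_x − 10·p_y)/p_x, and y* = 10 + 0.25·(…)/p_y.
Discretionary income = 206 − 3·0.6 − 10·3 = 174.2; x* = 3 + 0.75·174.2/0.6 = 220.75; y* = 10 + 0.25·174.2/3 = 24.5167.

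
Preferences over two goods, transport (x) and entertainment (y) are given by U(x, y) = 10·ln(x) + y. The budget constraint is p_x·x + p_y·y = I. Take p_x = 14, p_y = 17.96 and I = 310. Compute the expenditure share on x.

Set MRS = p_x/p_y: (10/x)/1 = p_x/p_y.
So x*(p_x,p_y) = 10·p_y/p_x, independent of income; and y* = (I − 10·p_y)/p_y.
At the given prices: x* = 10·17.96/14 = 12.8286, and y* = 7.2606.
Expenditure on x: 14·12.8286 = 179.6; share = 0.5794.

share on x = 0.5794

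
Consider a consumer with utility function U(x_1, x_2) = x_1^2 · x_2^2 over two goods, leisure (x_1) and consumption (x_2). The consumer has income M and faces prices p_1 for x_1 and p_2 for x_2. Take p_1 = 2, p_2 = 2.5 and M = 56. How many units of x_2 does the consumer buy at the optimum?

MU_x_1/MU_x_2 = (2·x_2)/(2·x_1); tangency sets this equal to p_1/p_2.
So 2·p_2·x_2 = 2·p_1·x_1; combined with the budget, a share 0.5 of income goes to x_1.
Demand: x_1*(p_1,p_2,M) = 0.5·M/p_1 and x_2* = 0.5·M/p_2.
At p_1=2, p_2=2.5, M=56: x_2* = 0.5·56/2.5 = 11.2.

x_2* = 11.2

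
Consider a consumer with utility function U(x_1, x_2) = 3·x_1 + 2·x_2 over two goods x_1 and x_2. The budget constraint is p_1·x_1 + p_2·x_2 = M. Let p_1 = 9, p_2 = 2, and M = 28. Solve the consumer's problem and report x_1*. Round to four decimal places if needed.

x_1* = 0

Linear utility — the consumer picks whichever good has higher MU/price: 3/9 = 0.3333 vs 2/2 = 1.
x_2 gives more utility per dollar, so spend all income on x_2: x_2* = M/p_2, x_1* = 0.
Numerically: x_1* = 0, x_2* = 14.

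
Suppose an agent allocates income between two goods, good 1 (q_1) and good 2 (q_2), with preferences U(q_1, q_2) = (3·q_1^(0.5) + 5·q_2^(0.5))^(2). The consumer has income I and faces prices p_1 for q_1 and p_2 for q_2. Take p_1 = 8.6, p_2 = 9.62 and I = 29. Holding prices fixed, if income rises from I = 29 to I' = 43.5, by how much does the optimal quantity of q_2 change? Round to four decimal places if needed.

Δq_2* = 1.0746

MU_q_1 ∝ 3·q_1^(-0.5), MU_q_2 ∝ 5·q_2^(-0.5), so MRS = (3/5)·(q_2/q_1)^(0.5) = p_1/p_2.
Solve for the ratio: q_2/q_1 = [(5/3)·p_1/p_2]^(2).
Substitute q_2 = (q_2/q_1)·q_1 into the budget: q_1* = I/(p_1 + p_2·(q_2/q_1)).
Numerically q_2/q_1 = 2.219955, so q_1* = 29/(8.6 + 9.62·2.219955) = 0.9681 and q_2* = 2.219955·0.9681 = 2.1491.
At I' = 43.5: q_2* = 3.2237. Change: 3.2237 − 2.1491 = 1.0746.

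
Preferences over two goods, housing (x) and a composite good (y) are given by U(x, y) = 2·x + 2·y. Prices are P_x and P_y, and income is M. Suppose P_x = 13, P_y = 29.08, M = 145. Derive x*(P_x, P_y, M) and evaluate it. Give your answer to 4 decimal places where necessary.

x* = 11.1538

Linear utility — the consumer picks whichever good has higher MU/price: 2/13 = 0.1538 vs 2/29.08 = 0.0688.
x gives more utility per dollar, so spend all income on x: x* = M/P_x, y* = 0.
Numerically: x* = 11.1538, y* = 0.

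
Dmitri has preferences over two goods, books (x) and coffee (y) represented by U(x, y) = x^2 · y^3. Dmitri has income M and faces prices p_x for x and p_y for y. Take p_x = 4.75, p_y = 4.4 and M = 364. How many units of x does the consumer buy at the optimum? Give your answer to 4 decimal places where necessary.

Demand: x*(p_x,p_y,M) = 0.4·M/p_x and y* = 0.6·M/p_y.
At p_x=4.75, p_y=4.4, M=364: x* = 0.4·364/4.75 = 30.6526.

x* = 30.6526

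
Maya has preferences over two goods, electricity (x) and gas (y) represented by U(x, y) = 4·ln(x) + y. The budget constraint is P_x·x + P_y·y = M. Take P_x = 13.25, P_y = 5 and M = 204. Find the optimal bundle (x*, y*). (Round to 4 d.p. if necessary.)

x* = 1.5094, y* = 36.8

MU_x = 4/x, MU_y = 1. Tangency: 4/x = P_x/P_y.
So x*(P_x,P_y) = 4·P_y/P_x, independent of income; and y* = (M − 4·P_y)/P_y.
At the given prices: x* = 4·5/13.25 = 1.5094, and y* = 36.8.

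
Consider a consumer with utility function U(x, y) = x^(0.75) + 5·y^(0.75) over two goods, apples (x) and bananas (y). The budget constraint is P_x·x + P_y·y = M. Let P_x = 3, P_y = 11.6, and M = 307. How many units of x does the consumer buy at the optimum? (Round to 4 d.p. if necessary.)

x* = 8.6642

MRS = MU_x/MU_y = (1/5)·(y/x)^(0.25). Set equal to P_x/P_y.
Hence y/x = (5·P_x/P_y)^(1/(0.25)), i.e. raised to the 4 power.
Substitute y = (y/x)·x into the budget: x* = M/(P_x + P_y·(y/x)).
Numerically y/x = 2.795974, so x* = 307/(3 + 11.6·2.795974) = 8.6642.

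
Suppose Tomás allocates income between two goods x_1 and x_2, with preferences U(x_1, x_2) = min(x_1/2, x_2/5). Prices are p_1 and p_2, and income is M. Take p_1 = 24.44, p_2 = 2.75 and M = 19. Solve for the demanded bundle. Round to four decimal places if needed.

With perfect complements, no substitution: consume in ratio x_1:x_2 = 2:5.
Budget: p_1·x_1 + p_2·(5/2)·x_1 = M, so (2·p_1 + 5·p_2)·x_1 = 2·M.
Demand: x_1*(p_1,p_2,M) = 2·M/(2·p_1 + 5·p_2), x_2* = 5·M/(2·p_1 + 5·p_2).
Here 2·24.44 + 5·2.75 = 62.63, giving x_1* = 0.6067 and x_2* = 1.5168.

x_1* = 0.6067, x_2* = 1.5168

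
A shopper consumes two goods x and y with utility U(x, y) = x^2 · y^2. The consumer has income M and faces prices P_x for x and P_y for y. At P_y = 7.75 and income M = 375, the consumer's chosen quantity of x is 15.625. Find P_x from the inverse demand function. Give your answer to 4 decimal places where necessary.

MU_x/MU_y = (2·y)/(2·x); tangency sets this equal to P_x/P_y.
Rearranging, P_y·y = P_x·x. Substituting into the budget gives P_x·x·(1 + 1) = M.
Demand: x*(P_x,P_y,M) = 0.5·M/P_x and y* = 0.5·M/P_y.
Set x* = 15.625 in the demand function and solve for P_x: P_x = 12.

P_x = 12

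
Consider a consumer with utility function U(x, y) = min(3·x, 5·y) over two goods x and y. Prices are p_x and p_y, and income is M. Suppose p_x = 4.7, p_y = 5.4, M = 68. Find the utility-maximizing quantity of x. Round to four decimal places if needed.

x* = 8.5642

Leontief preferences: the optimum is at the kink where x/5 = y/3, i.e. y = (3/5)·x.
Budget: p_x·x + p_y·(3/5)·x = M, so (5·p_x + 3·p_y)·x = 5·M.
Demand: x*(p_x,p_y,M) = 5·M/(5·p_x + 3·p_y), y* = 3·M/(5·p_x + 3·p_y).
Here 5·4.7 + 3·5.4 = 39.7, giving x* = 8.5642.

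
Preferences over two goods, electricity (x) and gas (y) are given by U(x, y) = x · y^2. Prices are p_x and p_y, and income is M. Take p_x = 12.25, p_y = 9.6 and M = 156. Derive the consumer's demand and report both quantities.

Demand: x*(p_x,p_y,M) = 1/3·M/p_x and y* = 2/3·M/p_y.
At p_x=12.25, p_y=9.6, M=156: x* = 1/3·156/12.25 = 4.2449, y* = 10.8333.

x* = 4.2449, y* = 10.8333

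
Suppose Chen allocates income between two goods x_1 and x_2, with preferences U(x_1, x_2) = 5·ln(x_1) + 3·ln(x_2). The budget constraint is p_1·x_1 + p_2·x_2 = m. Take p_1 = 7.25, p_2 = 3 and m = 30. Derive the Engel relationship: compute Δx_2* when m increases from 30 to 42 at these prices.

Δx_2* = 1.5

The MRS is (5/3)·x_2/x_1. Set MRS = p_1/p_2.
Rearranging, p_2·x_2 = (3/5)·p_1·x_1. Substituting into the budget gives p_1·x_1·(1 + (3/5)) = m.
Demand: x_1*(p_1,p_2,m) = 0.625·m/p_1 and x_2* = 0.375·m/p_2.
At p_1=7.25, p_2=3, m=30: x_2* = 0.375·30/3 = 3.75.
At m' = 42: x_2* = 5.25. Change: 5.25 − 3.75 = 1.5.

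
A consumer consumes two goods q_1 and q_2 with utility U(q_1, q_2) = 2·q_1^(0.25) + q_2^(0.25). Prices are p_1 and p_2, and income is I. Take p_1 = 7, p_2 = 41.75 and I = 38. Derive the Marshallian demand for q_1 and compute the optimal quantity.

Substitute q_2 = (q_2/q_1)·q_1 into the budget: q_1* = I/(p_1 + p_2·(q_2/q_1)).
Numerically q_2/q_1 = 0.03669, so q_1* = 38/(7 + 41.75·0.03669) = 4.4539.

q_1* = 4.4539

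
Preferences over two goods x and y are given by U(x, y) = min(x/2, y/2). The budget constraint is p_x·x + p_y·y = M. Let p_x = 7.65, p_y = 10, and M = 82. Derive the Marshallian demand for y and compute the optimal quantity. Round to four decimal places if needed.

Leontief preferences: the optimum is at the kink where x/2 = y/2, i.e. y = x.
Budget: p_x·x + p_y·x = M, so (2·p_x + 2·p_y)·x = 2·M.
Demand: x*(p_x,p_y,M) = 2·M/(2·p_x + 2·p_y), y* = 2·M/(2·p_x + 2·p_y).
Here 2·7.65 + 2·10 = 35.3, giving y* = 4.6459.

y* = 4.6459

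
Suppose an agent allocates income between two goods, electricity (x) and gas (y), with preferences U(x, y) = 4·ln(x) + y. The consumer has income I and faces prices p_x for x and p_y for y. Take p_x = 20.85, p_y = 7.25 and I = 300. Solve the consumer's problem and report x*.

x* = 1.3909

Set MRS = p_x/p_y: (4/x)/1 = p_x/p_y.
So x*(p_x,p_y) = 4·p_y/p_x, independent of income; and y* = (I − 4·p_y)/p_y.
At the given prices: x* = 4·7.25/20.85 = 1.3909.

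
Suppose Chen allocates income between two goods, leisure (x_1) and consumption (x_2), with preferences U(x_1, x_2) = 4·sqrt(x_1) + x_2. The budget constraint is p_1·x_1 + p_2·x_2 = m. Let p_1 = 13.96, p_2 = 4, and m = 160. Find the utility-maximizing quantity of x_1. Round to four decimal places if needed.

x_1* = 0.3284

MU_x_1 = 2/√x_1, MU_x_2 = 1. Tangency: 2/√x_1 = p_1/p_2.
Thus x_1* = (2·p_2/p_1)² — independent of m — with the rest of income spent on x_2.
Plugging in: x_1* = (2·4/13.96)² = 0.3284.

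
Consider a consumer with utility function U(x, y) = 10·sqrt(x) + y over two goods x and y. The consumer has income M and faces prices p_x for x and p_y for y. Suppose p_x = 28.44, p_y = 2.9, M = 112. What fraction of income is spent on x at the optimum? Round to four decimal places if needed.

share on x = 0.066

MU_x = 5/√x, MU_y = 1. Tangency: 5/√x = p_x/p_y.
Thus x* = (5·p_y/p_x)² — independent of M — with the rest of income spent on y.
Plugging in: x* = (5·2.9/28.44)² = 0.2599, y* = 36.0715.
Expenditure on x: 28.44·0.2599 = 7.3928; share = 0.066.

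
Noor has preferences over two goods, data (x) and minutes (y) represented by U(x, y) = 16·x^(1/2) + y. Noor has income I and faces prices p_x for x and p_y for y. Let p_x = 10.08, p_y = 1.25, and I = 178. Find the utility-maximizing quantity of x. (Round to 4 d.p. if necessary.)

x* = 0.9842

Plugging in: x* = (8·1.25/10.08)² = 0.9842.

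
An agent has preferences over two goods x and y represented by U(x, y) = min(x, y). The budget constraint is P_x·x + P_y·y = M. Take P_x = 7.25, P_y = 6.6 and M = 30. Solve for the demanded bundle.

Demand: x*(P_x,P_y,M) = M/(P_x + P_y), y* = M/(P_x + P_y).
Here 7.25 + 6.6 = 13.85, giving x* = 2.1661 and y* = 2.1661.

x* = 2.1661, y* = 2.1661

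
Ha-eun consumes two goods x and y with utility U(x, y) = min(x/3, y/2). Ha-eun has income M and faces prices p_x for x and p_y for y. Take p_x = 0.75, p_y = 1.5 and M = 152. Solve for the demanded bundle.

x* = 86.8571, y* = 57.9048

Leontief preferences: the optimum is at the kink where x/3 = y/2, i.e. y = (2/3)·x.
Budget: p_x·x + p_y·(2/3)·x = M, so (3·p_x + 2·p_y)·x = 3·M.
Demand: x*(p_x,p_y,M) = 3·M/(3·p_x + 2·p_y), y* = 2·M/(3·p_x + 2·p_y).
Here 3·0.75 + 2·1.5 = 5.25, giving x* = 86.8571 and y* = 57.9048.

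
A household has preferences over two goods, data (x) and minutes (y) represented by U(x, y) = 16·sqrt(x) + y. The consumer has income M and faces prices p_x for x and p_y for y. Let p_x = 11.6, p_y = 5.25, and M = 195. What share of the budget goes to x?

share on x = 0.7798

Thus x* = (8·p_y/p_x)² — independent of M — with the rest of income spent on y.
Plugging in: x* = (8·5.25/11.6)² = 13.1094, y* = 8.1773.
Expenditure on x: 11.6·13.1094 = 152.069; share = 0.7798.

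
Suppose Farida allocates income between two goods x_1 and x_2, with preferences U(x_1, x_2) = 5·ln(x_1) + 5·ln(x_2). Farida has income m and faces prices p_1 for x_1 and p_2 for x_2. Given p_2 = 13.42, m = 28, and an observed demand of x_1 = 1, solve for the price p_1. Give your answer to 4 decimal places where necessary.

p_1 = 14

Tangency: MRS = x_2/x_1 = p_1/p_2.
So 5·p_2·x_2 = 5·p_1·x_1; combined with the budget, a share 0.5 of income goes to x_1.
Demand: x_1*(p_1,p_2,m) = 0.5·m/p_1 and x_2* = 0.5·m/p_2.
Set x_1* = 1 in the demand function and solve for p_1: p_1 = 14.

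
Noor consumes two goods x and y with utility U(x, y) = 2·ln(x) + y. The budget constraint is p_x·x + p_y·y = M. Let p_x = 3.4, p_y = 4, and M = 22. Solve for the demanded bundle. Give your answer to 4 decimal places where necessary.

x* = 2.3529, y* = 3.5

So x*(p_x,p_y) = 2·p_y/p_x, independent of income; and y* = (M − 2·p_y)/p_y.
At the given prices: x* = 2·4/3.4 = 2.3529, and y* = 3.5.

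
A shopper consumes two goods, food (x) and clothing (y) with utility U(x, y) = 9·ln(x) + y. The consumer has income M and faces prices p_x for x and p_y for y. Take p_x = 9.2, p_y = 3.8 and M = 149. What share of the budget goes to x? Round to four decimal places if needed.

MU_x = 9/x, MU_y = 1. Tangency: 9/x = p_x/p_y.
So x*(p_x,p_y) = 9·p_y/p_x, independent of income; and y* = (M − 9·p_y)/p_y.
At the given prices: x* = 9·3.8/9.2 = 3.7174, and y* = 30.2105.
Expenditure on x: 9.2·3.7174 = 34.2; share = 0.2295.

share on x = 0.2295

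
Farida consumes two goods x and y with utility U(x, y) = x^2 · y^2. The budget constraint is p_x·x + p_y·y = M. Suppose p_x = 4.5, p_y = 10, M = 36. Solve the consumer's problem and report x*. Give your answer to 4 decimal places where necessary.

Demand: x*(p_x,p_y,M) = 0.5·M/p_x and y* = 0.5·M/p_y.
At p_x=4.5, p_y=10, M=36: x* = 0.5·36/4.5 = 4.

x* = 4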